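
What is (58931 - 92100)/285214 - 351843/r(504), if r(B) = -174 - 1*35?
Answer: 100343617081/59609726 ≈ 1683.3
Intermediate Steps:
r(B) = -209 (r(B) = -174 - 35 = -209)
(58931 - 92100)/285214 - 351843/r(504) = (58931 - 92100)/285214 - 351843/(-209) = -33169*1/285214 - 351843*(-1/209) = -33169/285214 + 351843/209 = 100343617081/59609726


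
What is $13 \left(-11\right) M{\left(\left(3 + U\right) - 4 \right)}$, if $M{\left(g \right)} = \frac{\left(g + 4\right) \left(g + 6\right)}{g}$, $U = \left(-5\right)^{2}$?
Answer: $-5005$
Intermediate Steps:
$U = 25$
$M{\left(g \right)} = \frac{\left(4 + g\right) \left(6 + g\right)}{g}$
$13 \left(-11\right) M{\left(\left(3 + U\right) - 4 \right)} = 13 \left(-11\right) \left(10 + \left(\left(3 + 25\right) - 4\right) + \frac{24}{\left(3 + 25\right) - 4}\right) = - 143 \left(10 + \left(28 - 4\right) + \frac{24}{28 - 4}\right) = - 143 \left(10 + 24 + \frac{24}{24}\right) = - 143 \left(10 + 24 + 24 \cdot \frac{1}{24}\right) = - 143 \left(10 + 24 + 1\right) = \left(-143\right) 35 = -5005$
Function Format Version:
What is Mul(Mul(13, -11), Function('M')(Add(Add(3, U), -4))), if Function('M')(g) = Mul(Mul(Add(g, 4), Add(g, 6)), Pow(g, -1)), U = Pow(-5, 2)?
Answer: -5005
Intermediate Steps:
U = 25
Function('M')(g) = Mul(Pow(g, -1), Add(4, g), Add(6, g)) (Function('M')(g) = Mul(Mul(Add(4, g), Add(6, g)), Pow(g, -1)) = Mul(Pow(g, -1), Add(4, g), Add(6, g)))
Mul(Mul(13, -11), Function('M')(Add(Add(3, U), -4))) = Mul(Mul(13, -11), Add(10, Add(Add(3, 25), -4), Mul(24, Pow(Add(Add(3, 25), -4), -1)))) = Mul(-143, Add(10, Add(28, -4), Mul(24, Pow(Add(28, -4), -1)))) = Mul(-143, Add(10, 24, Mul(24, Pow(24, -1)))) = Mul(-143, Add(10, 24, Mul(24, Rational(1, 24)))) = Mul(-143, Add(10, 24, 1)) = Mul(-143, 35) = -5005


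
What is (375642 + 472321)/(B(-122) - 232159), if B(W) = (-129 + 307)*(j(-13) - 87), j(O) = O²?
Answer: -847963/217563 ≈ -3.8976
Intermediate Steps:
B(W) = 14596 (B(W) = (-129 + 307)*((-13)² - 87) = 178*(169 - 87) = 178*82 = 14596)
(375642 + 472321)/(B(-122) - 232159) = (375642 + 472321)/(14596 - 232159) = 847963/(-217563) = 847963*(-1/217563) = -847963/217563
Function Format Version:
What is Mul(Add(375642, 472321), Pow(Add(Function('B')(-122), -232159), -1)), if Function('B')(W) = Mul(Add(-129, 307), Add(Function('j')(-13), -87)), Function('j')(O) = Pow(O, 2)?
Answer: Rational(-847963, 217563) ≈ -3.8976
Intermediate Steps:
Function('B')(W) = 14596 (Function('B')(W) = Mul(Add(-129, 307), Add(Pow(-13, 2), -87)) = Mul(178, Add(169, -87)) = Mul(178, 82) = 14596)
Mul(Add(375642, 472321), Pow(Add(Function('B')(-122), -232159), -1)) = Mul(Add(375642, 472321), Pow(Add(14596, -232159), -1)) = Mul(847963, Pow(-217563, -1)) = Mul(847963, Rational(-1, 217563)) = Rational(-847963, 217563)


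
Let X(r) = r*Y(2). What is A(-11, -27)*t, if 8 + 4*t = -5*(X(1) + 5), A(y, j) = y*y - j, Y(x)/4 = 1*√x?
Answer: -1221 - 740*√2 ≈ -2267.5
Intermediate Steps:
Y(x) = 4*√x (Y(x) = 4*(1*√x) = 4*√x)
A(y, j) = y² - j
X(r) = 4*r*√2 (X(r) = r*(4*√2) = 4*r*√2)
t = -33/4 - 5*√2 (t = -2 + (-5*(4*1*√2 + 5))/4 = -2 + (-5*(4*√2 + 5))/4 = -2 + (-5*(5 + 4*√2))/4 = -2 + (-25 - 20*√2)/4 = -2 + (-25/4 - 5*√2) = -33/4 - 5*√2 ≈ -15.321)
A(-11, -27)*t = ((-11)² - 1*(-27))*(-33/4 - 5*√2) = (121 + 27)*(-33/4 - 5*√2) = 148*(-33/4 - 5*√2) = -1221 - 740*√2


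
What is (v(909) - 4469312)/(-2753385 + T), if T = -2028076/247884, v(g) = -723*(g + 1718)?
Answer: 394670555643/170630528854 ≈ 2.3130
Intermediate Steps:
v(g) = -1242114 - 723*g (v(g) = -723*(1718 + g) = -1242114 - 723*g)
T = -507019/61971 (T = -2028076*1/247884 = -507019/61971 ≈ -8.1815)
(v(909) - 4469312)/(-2753385 + T) = ((-1242114 - 723*909) - 4469312)/(-2753385 - 507019/61971) = ((-1242114 - 657207) - 4469312)/(-170630528854/61971) = (-1899321 - 4469312)*(-61971/170630528854) = -6368633*(-61971/170630528854) = 394670555643/170630528854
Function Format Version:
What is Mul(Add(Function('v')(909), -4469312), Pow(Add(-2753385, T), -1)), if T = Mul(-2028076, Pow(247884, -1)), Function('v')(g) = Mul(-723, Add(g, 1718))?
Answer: Rational(394670555643, 170630528854) ≈ 2.3130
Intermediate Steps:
Function('v')(g) = Add(-1242114, Mul(-723, g)) (Function('v')(g) = Mul(-723, Add(1718, g)) = Add(-1242114, Mul(-723, g)))
T = Rational(-507019, 61971) (T = Mul(-2028076, Rational(1, 247884)) = Rational(-507019, 61971) ≈ -8.1815)
Mul(Add(Function('v')(909), -4469312), Pow(Add(-2753385, T), -1)) = Mul(Add(Add(-1242114, Mul(-723, 909)), -4469312), Pow(Add(-2753385, Rational(-507019, 61971)), -1)) = Mul(Add(Add(-1242114, -657207), -4469312), Pow(Rational(-170630528854, 61971), -1)) = Mul(Add(-1899321, -4469312), Rational(-61971, 170630528854)) = Mul(-6368633, Rational(-61971, 170630528854)) = Rational(394670555643, 170630528854)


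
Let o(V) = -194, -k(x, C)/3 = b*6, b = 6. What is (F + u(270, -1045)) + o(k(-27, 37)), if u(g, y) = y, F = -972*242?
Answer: -236463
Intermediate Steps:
k(x, C) = -108 (k(x, C) = -18*6 = -3*36 = -108)
F = -235224
(F + u(270, -1045)) + o(k(-27, 37)) = (-235224 - 1045) - 194 = -236269 - 194 = -236463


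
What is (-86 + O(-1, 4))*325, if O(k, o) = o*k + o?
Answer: -27950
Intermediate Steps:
O(k, o) = o + k*o (O(k, o) = k*o + o = o + k*o)
(-86 + O(-1, 4))*325 = (-86 + 4*(1 - 1))*325 = (-86 + 4*0)*325 = (-86 + 0)*325 = -86*325 = -27950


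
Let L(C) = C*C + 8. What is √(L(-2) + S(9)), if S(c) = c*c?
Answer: √93 ≈ 9.6436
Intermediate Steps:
S(c) = c²
L(C) = 8 + C² (L(C) = C² + 8 = 8 + C²)
√(L(-2) + S(9)) = √((8 + (-2)²) + 9²) = √((8 + 4) + 81) = √(12 + 81) = √93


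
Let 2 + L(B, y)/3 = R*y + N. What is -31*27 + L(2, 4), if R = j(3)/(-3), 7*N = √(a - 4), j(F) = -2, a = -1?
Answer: -835 + 3*I*√5/7 ≈ -835.0 + 0.95831*I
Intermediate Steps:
N = I*√5/7 (N = √(-1 - 4)/7 = √(-5)/7 = (I*√5)/7 = I*√5/7 ≈ 0.31944*I)
R = ⅔ (R = -2/(-3) = -2*(-⅓) = ⅔ ≈ 0.66667)
L(B, y) = -6 + 2*y + 3*I*√5/7 (L(B, y) = -6 + 3*(2*y/3 + I*√5/7) = -6 + (2*y + 3*I*√5/7) = -6 + 2*y + 3*I*√5/7)
-31*27 + L(2, 4) = -31*27 + (-6 + 2*4 + 3*I*√5/7) = -837 + (-6 + 8 + 3*I*√5/7) = -837 + (2 + 3*I*√5/7) = -835 + 3*I*√5/7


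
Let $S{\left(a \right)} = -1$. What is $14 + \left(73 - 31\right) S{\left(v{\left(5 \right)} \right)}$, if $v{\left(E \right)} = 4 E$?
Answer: $-28$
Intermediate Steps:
$14 + \left(73 - 31\right) S{\left(v{\left(5 \right)} \right)} = 14 + \left(73 - 31\right) \left(-1\right) = 14 + 42 \left(-1\right) = 14 - 42 = -28$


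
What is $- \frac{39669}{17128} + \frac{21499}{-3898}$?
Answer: $- \frac{261432317}{33382472} \approx -7.8314$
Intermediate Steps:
$- \frac{39669}{17128} + \frac{21499}{-3898} = \left(-39669\right) \frac{1}{17128} + 21499 \left(- \frac{1}{3898}\right) = - \frac{39669}{17128} - \frac{21499}{3898} = - \frac{261432317}{33382472}$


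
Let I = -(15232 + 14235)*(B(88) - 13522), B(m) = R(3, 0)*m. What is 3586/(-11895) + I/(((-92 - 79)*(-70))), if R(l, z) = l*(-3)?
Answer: 167238557153/4746105 ≈ 35237.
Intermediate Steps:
R(l, z) = -3*l
B(m) = -9*m (B(m) = (-3*3)*m = -9*m)
I = 421790638 (I = -(15232 + 14235)*(-9*88 - 13522) = -29467*(-792 - 13522) = -29467*(-14314) = -1*(-421790638) = 421790638)
3586/(-11895) + I/(((-92 - 79)*(-70))) = 3586/(-11895) + 421790638/(((-92 - 79)*(-70))) = 3586*(-1/11895) + 421790638/((-171*(-70))) = -3586/11895 + 421790638/11970 = -3586/11895 + 421790638*(1/11970) = -3586/11895 + 210895319/5985 = 167238557153/4746105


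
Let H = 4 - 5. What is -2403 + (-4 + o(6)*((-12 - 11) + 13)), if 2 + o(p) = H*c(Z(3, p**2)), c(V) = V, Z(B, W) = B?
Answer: -2357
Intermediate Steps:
H = -1
o(p) = -5 (o(p) = -2 - 1*3 = -2 - 3 = -5)
-2403 + (-4 + o(6)*((-12 - 11) + 13)) = -2403 + (-4 - 5*((-12 - 11) + 13)) = -2403 + (-4 - 5*(-23 + 13)) = -2403 + (-4 - 5*(-10)) = -2403 + (-4 + 50) = -2403 + 46 = -2357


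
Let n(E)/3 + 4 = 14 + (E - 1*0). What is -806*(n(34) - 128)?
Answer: -3224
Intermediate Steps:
n(E) = 30 + 3*E (n(E) = -12 + 3*(14 + (E - 1*0)) = -12 + 3*(14 + (E + 0)) = -12 + 3*(14 + E) = -12 + (42 + 3*E) = 30 + 3*E)
-806*(n(34) - 128) = -806*((30 + 3*34) - 128) = -806*((30 + 102) - 128) = -806*(132 - 128) = -806*4 = -3224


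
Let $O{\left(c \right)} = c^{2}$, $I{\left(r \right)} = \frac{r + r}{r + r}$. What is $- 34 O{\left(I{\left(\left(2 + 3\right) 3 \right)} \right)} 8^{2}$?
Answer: $-2176$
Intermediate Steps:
$I{\left(r \right)} = 1$ ($I{\left(r \right)} = \frac{2 r}{2 r} = 2 r \frac{1}{2 r} = 1$)
$- 34 O{\left(I{\left(\left(2 + 3\right) 3 \right)} \right)} 8^{2} = - 34 \cdot 1^{2} \cdot 8^{2} = \left(-34\right) 1 \cdot 64 = \left(-34\right) 64 = -2176$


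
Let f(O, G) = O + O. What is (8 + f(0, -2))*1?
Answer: 8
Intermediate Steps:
f(O, G) = 2*O
(8 + f(0, -2))*1 = (8 + 2*0)*1 = (8 + 0)*1 = 8*1 = 8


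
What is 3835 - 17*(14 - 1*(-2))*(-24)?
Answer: 10363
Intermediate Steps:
3835 - 17*(14 - 1*(-2))*(-24) = 3835 - 17*(14 + 2)*(-24) = 3835 - 17*16*(-24) = 3835 - 272*(-24) = 3835 - 1*(-6528) = 3835 + 6528 = 10363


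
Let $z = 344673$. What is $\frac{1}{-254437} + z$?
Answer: $\frac{87697564100}{254437} \approx 3.4467 \cdot 10^{5}$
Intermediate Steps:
$\frac{1}{-254437} + z = \frac{1}{-254437} + 344673 = - \frac{1}{254437} + 344673 = \frac{87697564100}{254437}$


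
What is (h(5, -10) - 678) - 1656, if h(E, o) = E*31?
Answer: -2179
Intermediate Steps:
h(E, o) = 31*E
(h(5, -10) - 678) - 1656 = (31*5 - 678) - 1656 = (155 - 678) - 1656 = -523 - 1656 = -2179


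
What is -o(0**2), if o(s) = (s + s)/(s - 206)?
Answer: 0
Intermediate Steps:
o(s) = 2*s/(-206 + s) (o(s) = (2*s)/(-206 + s) = 2*s/(-206 + s))
-o(0**2) = -2*0**2/(-206 + 0**2) = -2*0/(-206 + 0) = -2*0/(-206) = -2*0*(-1)/206 = -1*0 = 0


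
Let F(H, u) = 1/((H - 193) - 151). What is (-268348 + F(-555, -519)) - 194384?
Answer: -415996069/899 ≈ -4.6273e+5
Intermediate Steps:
F(H, u) = 1/(-344 + H) (F(H, u) = 1/((-193 + H) - 151) = 1/(-344 + H))
(-268348 + F(-555, -519)) - 194384 = (-268348 + 1/(-344 - 555)) - 194384 = (-268348 + 1/(-899)) - 194384 = (-268348 - 1/899) - 194384 = -241244853/899 - 194384 = -415996069/899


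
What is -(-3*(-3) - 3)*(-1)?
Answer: 6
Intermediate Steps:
-(-3*(-3) - 3)*(-1) = -(9 - 3)*(-1) = -1*6*(-1) = -6*(-1) = 6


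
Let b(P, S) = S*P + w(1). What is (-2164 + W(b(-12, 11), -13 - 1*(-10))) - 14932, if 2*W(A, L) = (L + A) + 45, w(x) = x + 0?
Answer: -34281/2 ≈ -17141.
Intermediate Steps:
w(x) = x
b(P, S) = 1 + P*S (b(P, S) = S*P + 1 = P*S + 1 = 1 + P*S)
W(A, L) = 45/2 + A/2 + L/2 (W(A, L) = ((L + A) + 45)/2 = ((A + L) + 45)/2 = (45 + A + L)/2 = 45/2 + A/2 + L/2)
(-2164 + W(b(-12, 11), -13 - 1*(-10))) - 14932 = (-2164 + (45/2 + (1 - 12*11)/2 + (-13 - 1*(-10))/2)) - 14932 = (-2164 + (45/2 + (1 - 132)/2 + (-13 + 10)/2)) - 14932 = (-2164 + (45/2 + (1/2)*(-131) + (1/2)*(-3))) - 14932 = (-2164 + (45/2 - 131/2 - 3/2)) - 14932 = (-2164 - 89/2) - 14932 = -4417/2 - 14932 = -34281/2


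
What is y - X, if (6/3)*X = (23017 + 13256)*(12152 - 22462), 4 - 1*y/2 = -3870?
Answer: 186995063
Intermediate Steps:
y = 7748 (y = 8 - 2*(-3870) = 8 + 7740 = 7748)
X = -186987315 (X = ((23017 + 13256)*(12152 - 22462))/2 = (36273*(-10310))/2 = (½)*(-373974630) = -186987315)
y - X = 7748 - 1*(-186987315) = 7748 + 186987315 = 186995063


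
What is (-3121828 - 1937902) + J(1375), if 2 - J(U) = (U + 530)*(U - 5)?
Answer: -7669578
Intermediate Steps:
J(U) = 2 - (-5 + U)*(530 + U) (J(U) = 2 - (U + 530)*(U - 5) = 2 - (530 + U)*(-5 + U) = 2 - (-5 + U)*(530 + U))
(-3121828 - 1937902) + J(1375) = (-3121828 - 1937902) + (2652 - 1*1375² - 525*1375) = -5059730 + (2652 - 1*1890625 - 721875) = -5059730 + (2652 - 1890625 - 721875) = -5059730 - 2609848 = -7669578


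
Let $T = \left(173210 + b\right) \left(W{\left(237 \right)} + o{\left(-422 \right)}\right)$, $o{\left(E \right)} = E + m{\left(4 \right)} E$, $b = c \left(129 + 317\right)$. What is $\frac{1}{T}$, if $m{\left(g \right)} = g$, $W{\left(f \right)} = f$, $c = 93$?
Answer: $- \frac{1}{402110624} \approx -2.4869 \cdot 10^{-9}$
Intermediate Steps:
$b = 41478$ ($b = 93 \left(129 + 317\right) = 93 \cdot 446 = 41478$)
$o{\left(E \right)} = 5 E$ ($o{\left(E \right)} = E + 4 E = 5 E$)
$T = -402110624$ ($T = \left(173210 + 41478\right) \left(237 + 5 \left(-422\right)\right) = 214688 \left(237 - 2110\right) = 214688 \left(-1873\right) = -402110624$)
$\frac{1}{T} = \frac{1}{-402110624} = - \frac{1}{402110624}$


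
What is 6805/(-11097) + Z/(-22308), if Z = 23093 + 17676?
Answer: -201406511/82517292 ≈ -2.4408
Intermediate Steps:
Z = 40769
6805/(-11097) + Z/(-22308) = 6805/(-11097) + 40769/(-22308) = 6805*(-1/11097) + 40769*(-1/22308) = -6805/11097 - 40769/22308 = -201406511/82517292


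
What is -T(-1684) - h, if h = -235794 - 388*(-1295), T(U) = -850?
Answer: -265816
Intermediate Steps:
h = 266666 (h = -235794 - 1*(-502460) = -235794 + 502460 = 266666)
-T(-1684) - h = -1*(-850) - 1*266666 = 850 - 266666 = -265816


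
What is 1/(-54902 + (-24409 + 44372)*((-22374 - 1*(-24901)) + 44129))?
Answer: 1/931338826 ≈ 1.0737e-9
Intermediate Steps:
1/(-54902 + (-24409 + 44372)*((-22374 - 1*(-24901)) + 44129)) = 1/(-54902 + 19963*((-22374 + 24901) + 44129)) = 1/(-54902 + 19963*(2527 + 44129)) = 1/(-54902 + 19963*46656) = 1/(-54902 + 931393728) = 1/931338826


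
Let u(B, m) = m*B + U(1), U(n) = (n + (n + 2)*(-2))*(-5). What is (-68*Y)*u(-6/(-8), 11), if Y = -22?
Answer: 49742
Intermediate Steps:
U(n) = 20 + 5*n (U(n) = (n + (2 + n)*(-2))*(-5) = (n + (-4 - 2*n))*(-5) = (-4 - n)*(-5) = 20 + 5*n)
u(B, m) = 25 + B*m (u(B, m) = m*B + (20 + 5*1) = B*m + (20 + 5) = B*m + 25 = 25 + B*m)
(-68*Y)*u(-6/(-8), 11) = (-68*(-22))*(25 - 6/(-8)*11) = 1496*(25 - 6*(-⅛)*11) = 1496*(25 + (¾)*11) = 1496*(25 + 33/4) = 1496*(133/4) = 49742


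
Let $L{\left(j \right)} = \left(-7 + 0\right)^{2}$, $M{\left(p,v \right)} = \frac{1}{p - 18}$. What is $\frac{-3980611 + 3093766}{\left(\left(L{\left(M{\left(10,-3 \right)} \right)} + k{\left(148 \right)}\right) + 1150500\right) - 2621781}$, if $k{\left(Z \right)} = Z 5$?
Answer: $\frac{295615}{490164} \approx 0.60309$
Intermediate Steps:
$M{\left(p,v \right)} = \frac{1}{-18 + p}$
$k{\left(Z \right)} = 5 Z$
$L{\left(j \right)} = 49$ ($L{\left(j \right)} = \left(-7\right)^{2} = 49$)
$\frac{-3980611 + 3093766}{\left(\left(L{\left(M{\left(10,-3 \right)} \right)} + k{\left(148 \right)}\right) + 1150500\right) - 2621781} = \frac{-3980611 + 3093766}{\left(\left(49 + 5 \cdot 148\right) + 1150500\right) - 2621781} = - \frac{886845}{\left(\left(49 + 740\right) + 1150500\right) - 2621781} = - \frac{886845}{\left(789 + 1150500\right) - 2621781} = - \frac{886845}{1151289 - 2621781} = - \frac{886845}{-1470492} = \left(-886845\right) \left(- \frac{1}{1470492}\right) = \frac{295615}{490164}$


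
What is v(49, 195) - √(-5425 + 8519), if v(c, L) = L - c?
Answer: 146 - √3094 ≈ 90.376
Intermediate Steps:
v(49, 195) - √(-5425 + 8519) = (195 - 1*49) - √(-5425 + 8519) = (195 - 49) - √3094 = 146 - √3094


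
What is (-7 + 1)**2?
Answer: 36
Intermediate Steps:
(-7 + 1)**2 = (-6)**2 = 36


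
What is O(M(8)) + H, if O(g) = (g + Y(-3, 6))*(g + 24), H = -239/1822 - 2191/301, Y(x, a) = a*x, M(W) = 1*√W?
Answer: -33799267/78346 + 12*√2 ≈ -414.44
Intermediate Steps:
M(W) = √W
H = -580563/78346 (H = -239*1/1822 - 2191*1/301 = -239/1822 - 313/43 = -580563/78346 ≈ -7.4102)
O(g) = (-18 + g)*(24 + g) (O(g) = (g + 6*(-3))*(g + 24) = (g - 18)*(24 + g) = (-18 + g)*(24 + g))
O(M(8)) + H = (-432 + (√8)² + 6*√8) - 580563/78346 = (-432 + (2*√2)² + 6*(2*√2)) - 580563/78346 = (-432 + 8 + 12*√2) - 580563/78346 = (-424 + 12*√2) - 580563/78346 = -33799267/78346 + 12*√2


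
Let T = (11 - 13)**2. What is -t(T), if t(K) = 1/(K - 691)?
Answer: 1/687 ≈ 0.0014556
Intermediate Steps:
T = 4 (T = (-2)**2 = 4)
t(K) = 1/(-691 + K)
-t(T) = -1/(-691 + 4) = -1/(-687) = -1*(-1/687) = 1/687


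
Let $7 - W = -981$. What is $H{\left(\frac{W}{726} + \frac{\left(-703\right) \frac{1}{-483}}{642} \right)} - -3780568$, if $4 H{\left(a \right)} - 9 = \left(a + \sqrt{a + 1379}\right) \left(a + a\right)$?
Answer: $\frac{10644431540000861059339}{2815561732809672} + \frac{51145891 \sqrt{1784434186747310}}{85320052509384} \approx 3.7806 \cdot 10^{6}$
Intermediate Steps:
$W = 988$ ($W = 7 - -981 = 7 + 981 = 988$)
$H{\left(a \right)} = \frac{9}{4} + \frac{a \left(a + \sqrt{1379 + a}\right)}{2}$ ($H{\left(a \right)} = \frac{9}{4} + \frac{\left(a + \sqrt{a + 1379}\right) \left(a + a\right)}{4} = \frac{9}{4} + \frac{\left(a + \sqrt{1379 + a}\right) 2 a}{4} = \frac{9}{4} + \frac{2 a \left(a + \sqrt{1379 + a}\right)}{4} = \frac{9}{4} + \frac{a \left(a + \sqrt{1379 + a}\right)}{2}$)
$H{\left(\frac{W}{726} + \frac{\left(-703\right) \frac{1}{-483}}{642} \right)} - -3780568 = \left(\frac{9}{4} + \frac{\left(\frac{988}{726} + \frac{\left(-703\right) \frac{1}{-483}}{642}\right)^{2}}{2} + \frac{\left(\frac{988}{726} + \frac{\left(-703\right) \frac{1}{-483}}{642}\right) \sqrt{1379 + \left(\frac{988}{726} + \frac{\left(-703\right) \frac{1}{-483}}{642}\right)}}{2}\right) - -3780568 = \left(\frac{9}{4} + \frac{\left(988 \cdot \frac{1}{726} + \left(-703\right) \left(- \frac{1}{483}\right) \frac{1}{642}\right)^{2}}{2} + \frac{\left(988 \cdot \frac{1}{726} + \left(-703\right) \left(- \frac{1}{483}\right) \frac{1}{642}\right) \sqrt{1379 + \left(988 \cdot \frac{1}{726} + \left(-703\right) \left(- \frac{1}{483}\right) \frac{1}{642}\right)}}{2}\right) + 3780568 = \left(\frac{9}{4} + \frac{\left(\frac{494}{363} + \frac{703}{483} \cdot \frac{1}{642}\right)^{2}}{2} + \frac{\left(\frac{494}{363} + \frac{703}{483} \cdot \frac{1}{642}\right) \sqrt{1379 + \left(\frac{494}{363} + \frac{703}{483} \cdot \frac{1}{642}\right)}}{2}\right) + 3780568 = \left(\frac{9}{4} + \frac{\left(\frac{494}{363} + \frac{703}{310086}\right)^{2}}{2} + \frac{\left(\frac{494}{363} + \frac{703}{310086}\right) \sqrt{1379 + \left(\frac{494}{363} + \frac{703}{310086}\right)}}{2}\right) + 3780568 = \left(\frac{9}{4} + \frac{\left(\frac{51145891}{37520406}\right)^{2}}{2} + \frac{1}{2} \cdot \frac{51145891}{37520406} \sqrt{1379 + \frac{51145891}{37520406}}\right) + 3780568 = \left(\frac{9}{4} + \frac{1}{2} \cdot \frac{2615902166183881}{1407780866404836} + \frac{1}{2} \cdot \frac{51145891}{37520406} \sqrt{\frac{51791785765}{37520406}}\right) + 3780568 = \left(\frac{9}{4} + \frac{2615902166183881}{2815561732809672} + \frac{1}{2} \cdot \frac{51145891}{37520406} \frac{\sqrt{1784434186747310}}{1136982}\right) + 3780568 = \left(\frac{9}{4} + \frac{2615902166183881}{2815561732809672} + \frac{51145891 \sqrt{1784434186747310}}{85320052509384}\right) + 3780568 = \left(\frac{8950916065005643}{2815561732809672} + \frac{51145891 \sqrt{1784434186747310}}{85320052509384}\right) + 3780568 = \frac{10644431540000861059339}{2815561732809672} + \frac{51145891 \sqrt{1784434186747310}}{85320052509384}$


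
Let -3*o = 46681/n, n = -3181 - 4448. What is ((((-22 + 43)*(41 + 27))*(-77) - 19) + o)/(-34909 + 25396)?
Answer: 2516951144/217724031 ≈ 11.560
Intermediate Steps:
n = -7629
o = 46681/22887 (o = -46681/(3*(-7629)) = -46681*(-1)/(3*7629) = -⅓*(-46681/7629) = 46681/22887 ≈ 2.0396)
((((-22 + 43)*(41 + 27))*(-77) - 19) + o)/(-34909 + 25396) = ((((-22 + 43)*(41 + 27))*(-77) - 19) + 46681/22887)/(-34909 + 25396) = (((21*68)*(-77) - 19) + 46681/22887)/(-9513) = ((1428*(-77) - 19) + 46681/22887)*(-1/9513) = ((-109956 - 19) + 46681/22887)*(-1/9513) = (-109975 + 46681/22887)*(-1/9513) = -2516951144/22887*(-1/9513) = 2516951144/217724031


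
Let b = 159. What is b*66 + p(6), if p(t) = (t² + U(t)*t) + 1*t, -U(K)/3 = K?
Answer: 10428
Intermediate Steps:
U(K) = -3*K
p(t) = t - 2*t² (p(t) = (t² + (-3*t)*t) + 1*t = (t² - 3*t²) + t = -2*t² + t = t - 2*t²)
b*66 + p(6) = 159*66 + 6*(1 - 2*6) = 10494 + 6*(1 - 12) = 10494 + 6*(-11) = 10494 - 66 = 10428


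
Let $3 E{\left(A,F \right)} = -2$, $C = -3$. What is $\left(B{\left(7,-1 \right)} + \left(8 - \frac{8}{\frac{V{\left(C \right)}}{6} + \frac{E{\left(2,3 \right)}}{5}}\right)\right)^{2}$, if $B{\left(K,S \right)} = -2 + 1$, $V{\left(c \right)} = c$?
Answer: $\frac{139129}{361} \approx 385.4$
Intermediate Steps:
$E{\left(A,F \right)} = - \frac{2}{3}$ ($E{\left(A,F \right)} = \frac{1}{3} \left(-2\right) = - \frac{2}{3}$)
$B{\left(K,S \right)} = -1$
$\left(B{\left(7,-1 \right)} + \left(8 - \frac{8}{\frac{V{\left(C \right)}}{6} + \frac{E{\left(2,3 \right)}}{5}}\right)\right)^{2} = \left(-1 - \left(-8 + \frac{8}{- \frac{3}{6} - \frac{2}{3 \cdot 5}}\right)\right)^{2} = \left(-1 - \left(-8 + \frac{8}{\left(-3\right) \frac{1}{6} - \frac{2}{15}}\right)\right)^{2} = \left(-1 + \left(8 + \left(- \frac{8}{- \frac{1}{2} - \frac{2}{15}} + 0\right)\right)\right)^{2} = \left(-1 + \left(8 + \left(- \frac{8}{- \frac{19}{30}} + 0\right)\right)\right)^{2} = \left(-1 + \left(8 + \left(\left(-8\right) \left(- \frac{30}{19}\right) + 0\right)\right)\right)^{2} = \left(-1 + \left(8 + \left(\frac{240}{19} + 0\right)\right)\right)^{2} = \left(-1 + \left(8 + \frac{240}{19}\right)\right)^{2} = \left(-1 + \frac{392}{19}\right)^{2} = \left(\frac{373}{19}\right)^{2} = \frac{139129}{361}$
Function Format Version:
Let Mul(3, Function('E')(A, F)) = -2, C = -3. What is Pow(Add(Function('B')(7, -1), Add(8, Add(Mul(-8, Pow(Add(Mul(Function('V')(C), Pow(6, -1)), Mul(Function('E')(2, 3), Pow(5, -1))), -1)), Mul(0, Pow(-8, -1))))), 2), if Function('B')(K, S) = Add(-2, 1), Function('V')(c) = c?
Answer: Rational(139129, 361) ≈ 385.40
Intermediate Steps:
Function('E')(A, F) = Rational(-2, 3) (Function('E')(A, F) = Mul(Rational(1, 3), -2) = Rational(-2, 3))
Function('B')(K, S) = -1
Pow(Add(Function('B')(7, -1), Add(8, Add(Mul(-8, Pow(Add(Mul(Function('V')(C), Pow(6, -1)), Mul(Function('E')(2, 3), Pow(5, -1))), -1)), Mul(0, Pow(-8, -1))))), 2) = Pow(Add(-1, Add(8, Add(Mul(-8, Pow(Add(Mul(-3, Pow(6, -1)), Mul(Rational(-2, 3), Pow(5, -1))), -1)), Mul(0, Pow(-8, -1))))), 2) = Pow(Add(-1, Add(8, Add(Mul(-8, Pow(Add(Mul(-3, Rational(1, 6)), Mul(Rational(-2, 3), Rational(1, 5))), -1)), Mul(0, Rational(-1, 8))))), 2) = Pow(Add(-1, Add(8, Add(Mul(-8, Pow(Add(Rational(-1, 2), Rational(-2, 15)), -1)), 0))), 2) = Pow(Add(-1, Add(8, Add(Mul(-8, Pow(Rational(-19, 30), -1)), 0))), 2) = Pow(Add(-1, Add(8, Add(Mul(-8, Rational(-30, 19)), 0))), 2) = Pow(Add(-1, Add(8, Add(Rational(240, 19), 0))), 2) = Pow(Add(-1, Add(8, Rational(240, 19))), 2) = Pow(Add(-1, Rational(392, 19)), 2) = Pow(Rational(373, 19), 2) = Rational(139129, 361)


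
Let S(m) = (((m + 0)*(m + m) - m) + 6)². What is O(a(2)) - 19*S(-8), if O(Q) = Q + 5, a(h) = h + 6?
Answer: -383103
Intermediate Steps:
a(h) = 6 + h
O(Q) = 5 + Q
S(m) = (6 - m + 2*m²)² (S(m) = ((m*(2*m) - m) + 6)² = ((2*m² - m) + 6)² = ((-m + 2*m²) + 6)² = (6 - m + 2*m²)²)
O(a(2)) - 19*S(-8) = (5 + (6 + 2)) - 19*(6 - 1*(-8) + 2*(-8)²)² = (5 + 8) - 19*(6 + 8 + 2*64)² = 13 - 19*(6 + 8 + 128)² = 13 - 19*142² = 13 - 19*20164 = 13 - 383116 = -383103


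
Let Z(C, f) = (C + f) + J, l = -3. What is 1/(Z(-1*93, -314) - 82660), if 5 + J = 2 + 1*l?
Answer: -1/83073 ≈ -1.2038e-5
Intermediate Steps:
J = -6 (J = -5 + (2 + 1*(-3)) = -5 + (2 - 3) = -5 - 1 = -6)
Z(C, f) = -6 + C + f (Z(C, f) = (C + f) - 6 = -6 + C + f)
1/(Z(-1*93, -314) - 82660) = 1/((-6 - 1*93 - 314) - 82660) = 1/((-6 - 93 - 314) - 82660) = 1/(-413 - 82660) = 1/(-83073) = -1/83073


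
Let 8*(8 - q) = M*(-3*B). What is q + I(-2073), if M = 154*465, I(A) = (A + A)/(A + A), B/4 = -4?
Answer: -429651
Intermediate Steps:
B = -16 (B = 4*(-4) = -16)
I(A) = 1 (I(A) = (2*A)/((2*A)) = (2*A)*(1/(2*A)) = 1)
M = 71610
q = -429652 (q = 8 - 35805*(-3*(-16))/4 = 8 - 35805*48/4 = 8 - ⅛*3437280 = 8 - 429660 = -429652)
q + I(-2073) = -429652 + 1 = -429651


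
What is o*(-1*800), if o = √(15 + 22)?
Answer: -800*√37 ≈ -4866.2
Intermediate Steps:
o = √37 ≈ 6.0828
o*(-1*800) = √37*(-1*800) = √37*(-800) = -800*√37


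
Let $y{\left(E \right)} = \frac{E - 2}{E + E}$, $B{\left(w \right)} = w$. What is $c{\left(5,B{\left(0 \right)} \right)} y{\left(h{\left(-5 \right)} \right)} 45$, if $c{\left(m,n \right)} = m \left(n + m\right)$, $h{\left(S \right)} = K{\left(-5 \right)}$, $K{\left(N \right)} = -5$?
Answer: $\frac{1575}{2} \approx 787.5$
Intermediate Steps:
$h{\left(S \right)} = -5$
$y{\left(E \right)} = \frac{-2 + E}{2 E}$
$c{\left(m,n \right)} = m \left(m + n\right)$
$c{\left(5,B{\left(0 \right)} \right)} y{\left(h{\left(-5 \right)} \right)} 45 = 5 \left(5 + 0\right) \frac{-2 - 5}{2 \left(-5\right)} 45 = 5 \cdot 5 \cdot \frac{1}{2} \left(- \frac{1}{5}\right) \left(-7\right) 45 = 25 \cdot \frac{7}{10} \cdot 45 = \frac{35}{2} \cdot 45 = \frac{1575}{2}$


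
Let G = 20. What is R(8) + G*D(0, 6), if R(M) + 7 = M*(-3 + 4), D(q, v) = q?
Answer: 1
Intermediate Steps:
R(M) = -7 + M (R(M) = -7 + M*(-3 + 4) = -7 + M*1 = -7 + M)
R(8) + G*D(0, 6) = (-7 + 8) + 20*0 = 1 + 0 = 1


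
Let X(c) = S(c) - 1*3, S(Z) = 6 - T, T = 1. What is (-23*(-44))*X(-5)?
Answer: 2024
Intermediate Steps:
S(Z) = 5 (S(Z) = 6 - 1*1 = 6 - 1 = 5)
X(c) = 2 (X(c) = 5 - 1*3 = 5 - 3 = 2)
(-23*(-44))*X(-5) = -23*(-44)*2 = 1012*2 = 2024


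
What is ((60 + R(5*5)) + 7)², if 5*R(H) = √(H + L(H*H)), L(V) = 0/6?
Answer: 4624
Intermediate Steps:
L(V) = 0 (L(V) = 0*(⅙) = 0)
R(H) = √H/5 (R(H) = √(H + 0)/5 = √H/5)
((60 + R(5*5)) + 7)² = ((60 + √(5*5)/5) + 7)² = ((60 + √25/5) + 7)² = ((60 + (⅕)*5) + 7)² = ((60 + 1) + 7)² = (61 + 7)² = 68² = 4624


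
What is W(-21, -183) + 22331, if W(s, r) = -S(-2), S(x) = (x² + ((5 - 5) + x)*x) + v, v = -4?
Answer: 22327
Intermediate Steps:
S(x) = -4 + 2*x² (S(x) = (x² + ((5 - 5) + x)*x) - 4 = (x² + (0 + x)*x) - 4 = (x² + x*x) - 4 = (x² + x²) - 4 = 2*x² - 4 = -4 + 2*x²)
W(s, r) = -4 (W(s, r) = -(-4 + 2*(-2)²) = -(-4 + 2*4) = -(-4 + 8) = -1*4 = -4)
W(-21, -183) + 22331 = -4 + 22331 = 22327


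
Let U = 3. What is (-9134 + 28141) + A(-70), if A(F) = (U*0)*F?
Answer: 19007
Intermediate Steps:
A(F) = 0 (A(F) = (3*0)*F = 0*F = 0)
(-9134 + 28141) + A(-70) = (-9134 + 28141) + 0 = 19007 + 0 = 19007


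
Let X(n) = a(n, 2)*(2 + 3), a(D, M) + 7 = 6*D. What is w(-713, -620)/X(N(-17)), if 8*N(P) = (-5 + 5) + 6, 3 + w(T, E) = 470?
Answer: -934/25 ≈ -37.360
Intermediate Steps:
w(T, E) = 467 (w(T, E) = -3 + 470 = 467)
a(D, M) = -7 + 6*D
N(P) = ¾ (N(P) = ((-5 + 5) + 6)/8 = (0 + 6)/8 = (⅛)*6 = ¾)
X(n) = -35 + 30*n (X(n) = (-7 + 6*n)*(2 + 3) = (-7 + 6*n)*5 = -35 + 30*n)
w(-713, -620)/X(N(-17)) = 467/(-35 + 30*(¾)) = 467/(-35 + 45/2) = 467/(-25/2) = 467*(-2/25) = -934/25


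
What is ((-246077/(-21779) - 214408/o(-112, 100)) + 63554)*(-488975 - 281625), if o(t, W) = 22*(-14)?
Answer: -83043958265211400/1676983 ≈ -4.9520e+10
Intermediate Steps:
o(t, W) = -308
((-246077/(-21779) - 214408/o(-112, 100)) + 63554)*(-488975 - 281625) = ((-246077/(-21779) - 214408/(-308)) + 63554)*(-488975 - 281625) = ((-246077*(-1/21779) - 214408*(-1/308)) + 63554)*(-770600) = ((246077/21779 + 53602/77) + 63554)*(-770600) = (1186345887/1676983 + 63554)*(-770600) = (107765323469/1676983)*(-770600) = -83043958265211400/1676983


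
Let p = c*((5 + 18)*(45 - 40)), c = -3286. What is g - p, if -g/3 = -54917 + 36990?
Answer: 431671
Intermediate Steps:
g = 53781 (g = -3*(-54917 + 36990) = -3*(-17927) = 53781)
p = -377890 (p = -3286*(5 + 18)*(45 - 40) = -75578*5 = -3286*115 = -377890)
g - p = 53781 - 1*(-377890) = 53781 + 377890 = 431671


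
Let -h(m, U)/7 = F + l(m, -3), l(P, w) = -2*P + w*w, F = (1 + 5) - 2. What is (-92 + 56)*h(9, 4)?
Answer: -1260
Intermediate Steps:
F = 4 (F = 6 - 2 = 4)
l(P, w) = w² - 2*P (l(P, w) = -2*P + w² = w² - 2*P)
h(m, U) = -91 + 14*m (h(m, U) = -7*(4 + ((-3)² - 2*m)) = -7*(4 + (9 - 2*m)) = -7*(13 - 2*m) = -91 + 14*m)
(-92 + 56)*h(9, 4) = (-92 + 56)*(-91 + 14*9) = -36*(-91 + 126) = -36*35 = -1260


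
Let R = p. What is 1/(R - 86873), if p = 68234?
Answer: -1/18639 ≈ -5.3651e-5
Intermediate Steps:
R = 68234
1/(R - 86873) = 1/(68234 - 86873) = 1/(-18639) = -1/18639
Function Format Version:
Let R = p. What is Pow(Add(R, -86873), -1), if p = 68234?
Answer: Rational(-1, 18639) ≈ -5.3651e-5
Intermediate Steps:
R = 68234
Pow(Add(R, -86873), -1) = Pow(Add(68234, -86873), -1) = Pow(-18639, -1) = Rational(-1, 18639)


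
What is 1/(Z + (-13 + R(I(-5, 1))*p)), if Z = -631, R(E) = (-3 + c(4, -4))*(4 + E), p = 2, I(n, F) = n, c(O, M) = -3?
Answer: -1/632 ≈ -0.0015823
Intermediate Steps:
R(E) = -24 - 6*E (R(E) = (-3 - 3)*(4 + E) = -6*(4 + E) = -24 - 6*E)
1/(Z + (-13 + R(I(-5, 1))*p)) = 1/(-631 + (-13 + (-24 - 6*(-5))*2)) = 1/(-631 + (-13 + (-24 + 30)*2)) = 1/(-631 + (-13 + 6*2)) = 1/(-631 + (-13 + 12)) = 1/(-631 - 1) = 1/(-632) = -1/632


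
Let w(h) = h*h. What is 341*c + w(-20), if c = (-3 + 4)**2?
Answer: 741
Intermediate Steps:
w(h) = h**2
c = 1 (c = 1**2 = 1)
341*c + w(-20) = 341*1 + (-20)**2 = 341 + 400 = 741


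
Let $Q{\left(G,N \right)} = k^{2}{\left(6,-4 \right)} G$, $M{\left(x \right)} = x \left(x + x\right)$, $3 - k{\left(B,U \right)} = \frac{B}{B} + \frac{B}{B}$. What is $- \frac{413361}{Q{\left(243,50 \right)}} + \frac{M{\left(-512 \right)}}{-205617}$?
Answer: $- \frac{3152646323}{1850553} \approx -1703.6$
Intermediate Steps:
$k{\left(B,U \right)} = 1$ ($k{\left(B,U \right)} = 3 - \left(\frac{B}{B} + \frac{B}{B}\right) = 3 - \left(1 + 1\right) = 3 - 2 = 1$)
$M{\left(x \right)} = 2 x^{2}$ ($M{\left(x \right)} = x 2 x = 2 x^{2}$)
$Q{\left(G,N \right)} = G$ ($Q{\left(G,N \right)} = 1^{2} G = 1 G = G$)
$- \frac{413361}{Q{\left(243,50 \right)}} + \frac{M{\left(-512 \right)}}{-205617} = - \frac{413361}{243} + \frac{2 \left(-512\right)^{2}}{-205617} = \left(-413361\right) \frac{1}{243} + 2 \cdot 262144 \left(- \frac{1}{205617}\right) = - \frac{45929}{27} + 524288 \left(- \frac{1}{205617}\right) = - \frac{45929}{27} - \frac{524288}{205617} = - \frac{3152646323}{1850553}$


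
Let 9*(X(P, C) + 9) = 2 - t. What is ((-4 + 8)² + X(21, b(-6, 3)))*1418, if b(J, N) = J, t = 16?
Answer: 69482/9 ≈ 7720.2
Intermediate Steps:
X(P, C) = -95/9 (X(P, C) = -9 + (2 - 1*16)/9 = -9 + (2 - 16)/9 = -9 + (⅑)*(-14) = -9 - 14/9 = -95/9)
((-4 + 8)² + X(21, b(-6, 3)))*1418 = ((-4 + 8)² - 95/9)*1418 = (4² - 95/9)*1418 = (16 - 95/9)*1418 = (49/9)*1418 = 69482/9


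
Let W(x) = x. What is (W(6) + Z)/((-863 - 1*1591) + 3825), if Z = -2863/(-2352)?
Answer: 2425/460656 ≈ 0.0052642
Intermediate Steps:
Z = 409/336 (Z = -2863*(-1/2352) = 409/336 ≈ 1.2173)
(W(6) + Z)/((-863 - 1*1591) + 3825) = (6 + 409/336)/((-863 - 1*1591) + 3825) = 2425/(336*((-863 - 1591) + 3825)) = 2425/(336*(-2454 + 3825)) = (2425/336)/1371 = (2425/336)*(1/1371) = 2425/460656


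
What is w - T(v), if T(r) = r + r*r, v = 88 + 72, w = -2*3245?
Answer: -32250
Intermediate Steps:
w = -6490
v = 160
T(r) = r + r**2
w - T(v) = -6490 - 160*(1 + 160) = -6490 - 160*161 = -6490 - 1*25760 = -6490 - 25760 = -32250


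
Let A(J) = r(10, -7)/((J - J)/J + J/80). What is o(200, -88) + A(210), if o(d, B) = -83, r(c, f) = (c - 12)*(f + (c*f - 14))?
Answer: -41/3 ≈ -13.667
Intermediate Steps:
r(c, f) = (-12 + c)*(-14 + f + c*f) (r(c, f) = (-12 + c)*(f + (-14 + c*f)) = (-12 + c)*(-14 + f + c*f))
A(J) = 14560/J (A(J) = (168 - 14*10 - 12*(-7) - 7*10² - 11*10*(-7))/((J - J)/J + J/80) = (168 - 140 + 84 - 7*100 + 770)/(0/J + J*(1/80)) = (168 - 140 + 84 - 700 + 770)/(0 + J/80) = 182/((J/80)) = 182*(80/J) = 14560/J)
o(200, -88) + A(210) = -83 + 14560/210 = -83 + 14560*(1/210) = -83 + 208/3 = -41/3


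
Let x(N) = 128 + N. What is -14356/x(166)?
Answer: -7178/147 ≈ -48.830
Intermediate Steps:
-14356/x(166) = -14356/(128 + 166) = -14356/294 = -14356*1/294 = -7178/147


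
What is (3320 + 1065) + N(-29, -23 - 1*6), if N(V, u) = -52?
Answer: 4333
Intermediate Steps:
(3320 + 1065) + N(-29, -23 - 1*6) = (3320 + 1065) - 52 = 4385 - 52 = 4333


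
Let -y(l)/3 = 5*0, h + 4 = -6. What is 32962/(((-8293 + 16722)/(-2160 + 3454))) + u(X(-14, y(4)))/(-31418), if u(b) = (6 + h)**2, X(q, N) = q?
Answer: 670033207620/132411161 ≈ 5060.3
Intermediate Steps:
h = -10 (h = -4 - 6 = -10)
y(l) = 0 (y(l) = -15*0 = -3*0 = 0)
u(b) = 16 (u(b) = (6 - 10)**2 = (-4)**2 = 16)
32962/(((-8293 + 16722)/(-2160 + 3454))) + u(X(-14, y(4)))/(-31418) = 32962/(((-8293 + 16722)/(-2160 + 3454))) + 16/(-31418) = 32962/((8429/1294)) + 16*(-1/31418) = 32962/((8429*(1/1294))) - 8/15709 = 32962/(8429/1294) - 8/15709 = 32962*(1294/8429) - 8/15709 = 42652828/8429 - 8/15709 = 670033207620/132411161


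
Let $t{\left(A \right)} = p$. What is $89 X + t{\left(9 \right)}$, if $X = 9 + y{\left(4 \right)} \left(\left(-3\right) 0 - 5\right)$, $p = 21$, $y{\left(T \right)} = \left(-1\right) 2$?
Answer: $1712$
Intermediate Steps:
$y{\left(T \right)} = -2$
$t{\left(A \right)} = 21$
$X = 19$ ($X = 9 - 2 \left(\left(-3\right) 0 - 5\right) = 9 - 2 \left(0 - 5\right) = 9 - -10 = 9 + 10 = 19$)
$89 X + t{\left(9 \right)} = 89 \cdot 19 + 21 = 1691 + 21 = 1712$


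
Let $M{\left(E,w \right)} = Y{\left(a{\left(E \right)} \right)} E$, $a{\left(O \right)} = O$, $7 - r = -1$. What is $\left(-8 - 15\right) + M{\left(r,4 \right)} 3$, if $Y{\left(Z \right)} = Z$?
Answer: $169$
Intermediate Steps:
$r = 8$ ($r = 7 - -1 = 7 + 1 = 8$)
$M{\left(E,w \right)} = E^{2}$ ($M{\left(E,w \right)} = E E = E^{2}$)
$\left(-8 - 15\right) + M{\left(r,4 \right)} 3 = \left(-8 - 15\right) + 8^{2} \cdot 3 = \left(-8 - 15\right) + 64 \cdot 3 = -23 + 192 = 169$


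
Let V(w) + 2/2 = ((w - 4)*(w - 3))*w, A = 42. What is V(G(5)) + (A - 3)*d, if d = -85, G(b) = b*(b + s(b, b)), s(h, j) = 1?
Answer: 17744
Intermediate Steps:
G(b) = b*(1 + b) (G(b) = b*(b + 1) = b*(1 + b))
V(w) = -1 + w*(-4 + w)*(-3 + w) (V(w) = -1 + ((w - 4)*(w - 3))*w = -1 + ((-4 + w)*(-3 + w))*w = -1 + w*(-4 + w)*(-3 + w))
V(G(5)) + (A - 3)*d = (-1 + (5*(1 + 5))**3 - 7*25*(1 + 5)**2 + 12*(5*(1 + 5))) + (42 - 3)*(-85) = (-1 + (5*6)**3 - 7*(5*6)**2 + 12*(5*6)) + 39*(-85) = (-1 + 30**3 - 7*30**2 + 12*30) - 3315 = (-1 + 27000 - 7*900 + 360) - 3315 = (-1 + 27000 - 6300 + 360) - 3315 = 21059 - 3315 = 17744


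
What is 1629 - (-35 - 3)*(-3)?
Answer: 1515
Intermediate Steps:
1629 - (-35 - 3)*(-3) = 1629 - (-38)*(-3) = 1629 - 1*114 = 1629 - 114 = 1515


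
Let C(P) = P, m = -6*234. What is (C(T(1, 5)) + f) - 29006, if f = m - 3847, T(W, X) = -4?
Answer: -34261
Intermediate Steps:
m = -1404
f = -5251 (f = -1404 - 3847 = -5251)
(C(T(1, 5)) + f) - 29006 = (-4 - 5251) - 29006 = -5255 - 29006 = -34261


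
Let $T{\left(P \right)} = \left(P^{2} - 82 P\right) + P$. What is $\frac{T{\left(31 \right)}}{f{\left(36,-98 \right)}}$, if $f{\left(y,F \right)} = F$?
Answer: $\frac{775}{49} \approx 15.816$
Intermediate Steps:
$T{\left(P \right)} = P^{2} - 81 P$
$\frac{T{\left(31 \right)}}{f{\left(36,-98 \right)}} = \frac{31 \left(-81 + 31\right)}{-98} = 31 \left(-50\right) \left(- \frac{1}{98}\right) = \left(-1550\right) \left(- \frac{1}{98}\right) = \frac{775}{49}$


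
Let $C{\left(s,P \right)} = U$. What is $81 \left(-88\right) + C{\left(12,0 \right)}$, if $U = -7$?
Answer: $-7135$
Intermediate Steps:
$C{\left(s,P \right)} = -7$
$81 \left(-88\right) + C{\left(12,0 \right)} = 81 \left(-88\right) - 7 = -7128 - 7 = -7135$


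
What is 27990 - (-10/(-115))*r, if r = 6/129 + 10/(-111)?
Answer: 3072714626/109779 ≈ 27990.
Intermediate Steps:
r = -208/4773 (r = 6*(1/129) + 10*(-1/111) = 2/43 - 10/111 = -208/4773 ≈ -0.043578)
27990 - (-10/(-115))*r = 27990 - (-10/(-115))*(-208)/4773 = 27990 - (-10*(-1/115))*(-208)/4773 = 27990 - 2*(-208)/(23*4773) = 27990 - 1*(-416/109779) = 27990 + 416/109779 = 3072714626/109779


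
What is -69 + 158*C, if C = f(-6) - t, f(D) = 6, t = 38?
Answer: -5125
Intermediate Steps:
C = -32 (C = 6 - 1*38 = 6 - 38 = -32)
-69 + 158*C = -69 + 158*(-32) = -69 - 5056 = -5125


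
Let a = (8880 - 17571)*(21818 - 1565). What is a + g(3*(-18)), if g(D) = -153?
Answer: -176018976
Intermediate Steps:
a = -176018823 (a = -8691*20253 = -176018823)
a + g(3*(-18)) = -176018823 - 153 = -176018976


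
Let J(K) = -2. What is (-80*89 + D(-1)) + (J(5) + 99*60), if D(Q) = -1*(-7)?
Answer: -1175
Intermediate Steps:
D(Q) = 7
(-80*89 + D(-1)) + (J(5) + 99*60) = (-80*89 + 7) + (-2 + 99*60) = (-7120 + 7) + (-2 + 5940) = -7113 + 5938 = -1175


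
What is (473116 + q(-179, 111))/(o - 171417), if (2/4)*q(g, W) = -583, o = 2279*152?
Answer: 471950/174991 ≈ 2.6970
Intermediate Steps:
o = 346408
q(g, W) = -1166 (q(g, W) = 2*(-583) = -1166)
(473116 + q(-179, 111))/(o - 171417) = (473116 - 1166)/(346408 - 171417) = 471950/174991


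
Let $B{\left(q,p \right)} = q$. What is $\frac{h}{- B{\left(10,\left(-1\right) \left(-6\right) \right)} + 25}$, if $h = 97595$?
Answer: $\frac{19519}{3} \approx 6506.3$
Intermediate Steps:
$\frac{h}{- B{\left(10,\left(-1\right) \left(-6\right) \right)} + 25} = \frac{97595}{\left(-1\right) 10 + 25} = \frac{97595}{-10 + 25} = \frac{97595}{15} = 97595 \cdot \frac{1}{15} = \frac{19519}{3}$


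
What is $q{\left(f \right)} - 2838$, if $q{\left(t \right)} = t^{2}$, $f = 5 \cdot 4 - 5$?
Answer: $-2613$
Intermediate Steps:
$f = 15$ ($f = 20 - 5 = 15$)
$q{\left(f \right)} - 2838 = 15^{2} - 2838 = 225 - 2838 = -2613$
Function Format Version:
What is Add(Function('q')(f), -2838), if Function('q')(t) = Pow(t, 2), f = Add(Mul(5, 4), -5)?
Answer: -2613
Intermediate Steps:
f = 15 (f = Add(20, -5) = 15)
Add(Function('q')(f), -2838) = Add(Pow(15, 2), -2838) = Add(225, -2838) = -2613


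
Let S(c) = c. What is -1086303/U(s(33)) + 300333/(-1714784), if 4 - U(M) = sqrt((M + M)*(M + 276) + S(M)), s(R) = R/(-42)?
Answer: -60851752037809/6291542496 - 2534707*I*sqrt(21230)/7338 ≈ -9672.0 - 50330.0*I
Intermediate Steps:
s(R) = -R/42 (s(R) = R*(-1/42) = -R/42)
U(M) = 4 - sqrt(M + 2*M*(276 + M)) (U(M) = 4 - sqrt((M + M)*(M + 276) + M) = 4 - sqrt((2*M)*(276 + M) + M) = 4 - sqrt(2*M*(276 + M) + M) = 4 - sqrt(M + 2*M*(276 + M)))
-1086303/U(s(33)) + 300333/(-1714784) = -1086303/(4 - sqrt((-1/42*33)*(553 + 2*(-1/42*33)))) + 300333/(-1714784) = -1086303/(4 - sqrt(-11*(553 + 2*(-11/14))/14)) + 300333*(-1/1714784) = -1086303/(4 - sqrt(-11*(553 - 11/7)/14)) - 300333/1714784 = -1086303/(4 - sqrt(-11/14*3860/7)) - 300333/1714784 = -1086303/(4 - sqrt(-21230/49)) - 300333/1714784 = -1086303/(4 - I*sqrt(21230)/7) - 300333/1714784 = -300333/1714784 - 1086303/(4 - I*sqrt(21230)/7)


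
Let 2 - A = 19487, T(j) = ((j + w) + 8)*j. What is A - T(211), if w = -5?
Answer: -64639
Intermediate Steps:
T(j) = j*(3 + j) (T(j) = ((j - 5) + 8)*j = ((-5 + j) + 8)*j = (3 + j)*j = j*(3 + j))
A = -19485 (A = 2 - 1*19487 = 2 - 19487 = -19485)
A - T(211) = -19485 - 211*(3 + 211) = -19485 - 211*214 = -19485 - 1*45154 = -19485 - 45154 = -64639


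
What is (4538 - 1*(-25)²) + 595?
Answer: 4508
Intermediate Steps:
(4538 - 1*(-25)²) + 595 = (4538 - 1*625) + 595 = (4538 - 625) + 595 = 3913 + 595 = 4508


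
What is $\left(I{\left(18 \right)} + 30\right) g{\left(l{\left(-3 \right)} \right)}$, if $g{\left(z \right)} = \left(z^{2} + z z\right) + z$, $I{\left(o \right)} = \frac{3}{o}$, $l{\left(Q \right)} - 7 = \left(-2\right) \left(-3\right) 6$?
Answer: $\frac{225707}{2} \approx 1.1285 \cdot 10^{5}$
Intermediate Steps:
$l{\left(Q \right)} = 43$ ($l{\left(Q \right)} = 7 + \left(-2\right) \left(-3\right) 6 = 7 + 6 \cdot 6 = 7 + 36 = 43$)
$g{\left(z \right)} = z + 2 z^{2}$ ($g{\left(z \right)} = \left(z^{2} + z^{2}\right) + z = 2 z^{2} + z = z + 2 z^{2}$)
$\left(I{\left(18 \right)} + 30\right) g{\left(l{\left(-3 \right)} \right)} = \left(\frac{3}{18} + 30\right) 43 \left(1 + 2 \cdot 43\right) = \left(3 \cdot \frac{1}{18} + 30\right) 43 \left(1 + 86\right) = \left(\frac{1}{6} + 30\right) 43 \cdot 87 = \frac{181}{6} \cdot 3741 = \frac{225707}{2}$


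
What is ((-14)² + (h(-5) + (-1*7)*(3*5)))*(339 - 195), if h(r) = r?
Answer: 12384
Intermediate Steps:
((-14)² + (h(-5) + (-1*7)*(3*5)))*(339 - 195) = ((-14)² + (-5 + (-1*7)*(3*5)))*(339 - 195) = (196 + (-5 - 7*15))*144 = (196 + (-5 - 105))*144 = (196 - 110)*144 = 86*144 = 12384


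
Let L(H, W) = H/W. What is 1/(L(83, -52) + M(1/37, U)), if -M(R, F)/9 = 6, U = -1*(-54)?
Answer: -52/2891 ≈ -0.017987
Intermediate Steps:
U = 54
M(R, F) = -54 (M(R, F) = -9*6 = -54)
1/(L(83, -52) + M(1/37, U)) = 1/(83/(-52) - 54) = 1/(83*(-1/52) - 54) = 1/(-83/52 - 54) = 1/(-2891/52) = -52/2891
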